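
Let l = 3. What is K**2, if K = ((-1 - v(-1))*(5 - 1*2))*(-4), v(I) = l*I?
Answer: 576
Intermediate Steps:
v(I) = 3*I
K = -24 (K = ((-1 - 3*(-1))*(5 - 1*2))*(-4) = ((-1 - 1*(-3))*(5 - 2))*(-4) = ((-1 + 3)*3)*(-4) = (2*3)*(-4) = 6*(-4) = -24)
K**2 = (-24)**2 = 576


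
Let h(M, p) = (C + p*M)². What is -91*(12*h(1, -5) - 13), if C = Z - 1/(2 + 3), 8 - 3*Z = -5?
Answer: 27209/75 ≈ 362.79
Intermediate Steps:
Z = 13/3 (Z = 8/3 - ⅓*(-5) = 8/3 + 5/3 = 13/3 ≈ 4.3333)
C = 62/15 (C = 13/3 - 1/(2 + 3) = 13/3 - 1/5 = 13/3 - 1*⅕ = 13/3 - ⅕ = 62/15 ≈ 4.1333)
h(M, p) = (62/15 + M*p)² (h(M, p) = (62/15 + p*M)² = (62/15 + M*p)²)
-91*(12*h(1, -5) - 13) = -91*(12*((62 + 15*1*(-5))²/225) - 13) = -91*(12*((62 - 75)²/225) - 13) = -91*(12*((1/225)*(-13)²) - 13) = -91*(12*((1/225)*169) - 13) = -91*(12*(169/225) - 13) = -91*(676/75 - 13) = -91*(-299/75) = 27209/75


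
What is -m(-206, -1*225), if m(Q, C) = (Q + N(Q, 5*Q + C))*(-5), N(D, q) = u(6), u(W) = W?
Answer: -1000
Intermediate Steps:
N(D, q) = 6
m(Q, C) = -30 - 5*Q (m(Q, C) = (Q + 6)*(-5) = (6 + Q)*(-5) = -30 - 5*Q)
-m(-206, -1*225) = -(-30 - 5*(-206)) = -(-30 + 1030) = -1*1000 = -1000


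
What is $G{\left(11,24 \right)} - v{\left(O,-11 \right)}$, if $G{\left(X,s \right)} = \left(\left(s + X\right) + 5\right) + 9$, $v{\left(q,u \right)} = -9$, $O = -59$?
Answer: $58$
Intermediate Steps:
$G{\left(X,s \right)} = 14 + X + s$ ($G{\left(X,s \right)} = \left(\left(X + s\right) + 5\right) + 9 = \left(5 + X + s\right) + 9 = 14 + X + s$)
$G{\left(11,24 \right)} - v{\left(O,-11 \right)} = \left(14 + 11 + 24\right) - -9 = 49 + 9 = 58$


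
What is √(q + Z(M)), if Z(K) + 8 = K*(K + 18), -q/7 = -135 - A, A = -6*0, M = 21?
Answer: 2*√439 ≈ 41.905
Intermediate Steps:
A = 0
q = 945 (q = -7*(-135 - 1*0) = -7*(-135 + 0) = -7*(-135) = 945)
Z(K) = -8 + K*(18 + K) (Z(K) = -8 + K*(K + 18) = -8 + K*(18 + K))
√(q + Z(M)) = √(945 + (-8 + 21² + 18*21)) = √(945 + (-8 + 441 + 378)) = √(945 + 811) = √1756 = 2*√439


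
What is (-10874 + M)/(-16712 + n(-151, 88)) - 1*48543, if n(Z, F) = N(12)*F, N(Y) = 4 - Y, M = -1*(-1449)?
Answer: -845415463/17416 ≈ -48542.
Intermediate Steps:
M = 1449
n(Z, F) = -8*F (n(Z, F) = (4 - 1*12)*F = (4 - 12)*F = -8*F)
(-10874 + M)/(-16712 + n(-151, 88)) - 1*48543 = (-10874 + 1449)/(-16712 - 8*88) - 1*48543 = -9425/(-16712 - 704) - 48543 = -9425/(-17416) - 48543 = -9425*(-1/17416) - 48543 = 9425/17416 - 48543 = -845415463/17416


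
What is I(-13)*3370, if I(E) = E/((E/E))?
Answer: -43810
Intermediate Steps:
I(E) = E (I(E) = E/1 = E*1 = E)
I(-13)*3370 = -13*3370 = -43810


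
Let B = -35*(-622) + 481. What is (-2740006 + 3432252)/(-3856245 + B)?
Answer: -346123/1916997 ≈ -0.18055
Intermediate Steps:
B = 22251 (B = 21770 + 481 = 22251)
(-2740006 + 3432252)/(-3856245 + B) = (-2740006 + 3432252)/(-3856245 + 22251) = 692246/(-3833994) = 692246*(-1/3833994) = -346123/1916997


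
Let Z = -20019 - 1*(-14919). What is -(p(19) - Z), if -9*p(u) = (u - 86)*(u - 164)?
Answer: -36185/9 ≈ -4020.6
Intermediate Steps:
p(u) = -(-164 + u)*(-86 + u)/9 (p(u) = -(u - 86)*(u - 164)/9 = -(-86 + u)*(-164 + u)/9 = -(-164 + u)*(-86 + u)/9)
Z = -5100 (Z = -20019 + 14919 = -5100)
-(p(19) - Z) = -((-14104/9 - ⅑*19² + (250/9)*19) - 1*(-5100)) = -((-14104/9 - ⅑*361 + 4750/9) + 5100) = -((-14104/9 - 361/9 + 4750/9) + 5100) = -(-9715/9 + 5100) = -1*36185/9 = -36185/9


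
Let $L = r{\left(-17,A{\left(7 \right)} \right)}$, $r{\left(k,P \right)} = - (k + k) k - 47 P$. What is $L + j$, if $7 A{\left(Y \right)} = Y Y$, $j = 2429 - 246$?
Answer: $1276$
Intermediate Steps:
$j = 2183$ ($j = 2429 - 246 = 2183$)
$A{\left(Y \right)} = \frac{Y^{2}}{7}$ ($A{\left(Y \right)} = \frac{Y Y}{7} = \frac{Y^{2}}{7}$)
$r{\left(k,P \right)} = - 47 P - 2 k^{2}$ ($r{\left(k,P \right)} = - 2 k k - 47 P = - 2 k^{2} - 47 P = - 47 P - 2 k^{2}$)
$L = -907$ ($L = - 47 \frac{7^{2}}{7} - 2 \left(-17\right)^{2} = - 47 \cdot \frac{1}{7} \cdot 49 - 578 = \left(-47\right) 7 - 578 = -329 - 578 = -907$)
$L + j = -907 + 2183 = 1276$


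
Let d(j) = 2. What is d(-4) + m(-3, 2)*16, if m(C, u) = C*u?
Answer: -94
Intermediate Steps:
d(-4) + m(-3, 2)*16 = 2 - 3*2*16 = 2 - 6*16 = 2 - 96 = -94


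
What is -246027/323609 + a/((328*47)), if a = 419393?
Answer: 131926597105/4988756344 ≈ 26.445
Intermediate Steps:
-246027/323609 + a/((328*47)) = -246027/323609 + 419393/((328*47)) = -246027*1/323609 + 419393/15416 = -246027/323609 + 419393*(1/15416) = -246027/323609 + 419393/15416 = 131926597105/4988756344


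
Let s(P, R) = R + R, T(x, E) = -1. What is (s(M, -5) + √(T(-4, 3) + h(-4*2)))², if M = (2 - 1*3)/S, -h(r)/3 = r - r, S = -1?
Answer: (10 - I)² ≈ 99.0 - 20.0*I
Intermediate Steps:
h(r) = 0 (h(r) = -3*(r - r) = -3*0 = 0)
M = 1 (M = (2 - 1*3)/(-1) = (2 - 3)*(-1) = -1*(-1) = 1)
s(P, R) = 2*R
(s(M, -5) + √(T(-4, 3) + h(-4*2)))² = (2*(-5) + √(-1 + 0))² = (-10 + √(-1))² = (-10 + I)²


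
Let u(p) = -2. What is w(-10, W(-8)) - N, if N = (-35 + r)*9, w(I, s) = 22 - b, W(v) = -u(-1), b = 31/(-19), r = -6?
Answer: 7460/19 ≈ 392.63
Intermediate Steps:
b = -31/19 (b = 31*(-1/19) = -31/19 ≈ -1.6316)
W(v) = 2 (W(v) = -1*(-2) = 2)
w(I, s) = 449/19 (w(I, s) = 22 - 1*(-31/19) = 22 + 31/19 = 449/19)
N = -369 (N = (-35 - 6)*9 = -41*9 = -369)
w(-10, W(-8)) - N = 449/19 - 1*(-369) = 449/19 + 369 = 7460/19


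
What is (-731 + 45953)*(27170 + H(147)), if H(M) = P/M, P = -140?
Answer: 8600470700/7 ≈ 1.2286e+9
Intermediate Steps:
H(M) = -140/M
(-731 + 45953)*(27170 + H(147)) = (-731 + 45953)*(27170 - 140/147) = 45222*(27170 - 140*1/147) = 45222*(27170 - 20/21) = 45222*(570550/21) = 8600470700/7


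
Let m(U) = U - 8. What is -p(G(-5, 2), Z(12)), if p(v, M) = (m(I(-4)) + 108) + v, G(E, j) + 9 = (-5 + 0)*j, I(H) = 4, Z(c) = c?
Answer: -85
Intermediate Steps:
m(U) = -8 + U
G(E, j) = -9 - 5*j (G(E, j) = -9 + (-5 + 0)*j = -9 - 5*j)
p(v, M) = 104 + v (p(v, M) = ((-8 + 4) + 108) + v = (-4 + 108) + v = 104 + v)
-p(G(-5, 2), Z(12)) = -(104 + (-9 - 5*2)) = -(104 + (-9 - 10)) = -(104 - 19) = -1*85 = -85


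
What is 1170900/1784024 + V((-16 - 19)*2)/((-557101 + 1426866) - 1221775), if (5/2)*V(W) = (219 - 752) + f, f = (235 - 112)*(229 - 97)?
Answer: 250601685907/392496430150 ≈ 0.63848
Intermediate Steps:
f = 16236 (f = 123*132 = 16236)
V(W) = 31406/5 (V(W) = 2*((219 - 752) + 16236)/5 = 2*(-533 + 16236)/5 = (⅖)*15703 = 31406/5)
1170900/1784024 + V((-16 - 19)*2)/((-557101 + 1426866) - 1221775) = 1170900/1784024 + 31406/(5*((-557101 + 1426866) - 1221775)) = 1170900*(1/1784024) + 31406/(5*(869765 - 1221775)) = 292725/446006 + (31406/5)/(-352010) = 292725/446006 + (31406/5)*(-1/352010) = 292725/446006 - 15703/880025 = 250601685907/392496430150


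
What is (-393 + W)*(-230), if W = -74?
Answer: 107410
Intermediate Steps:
(-393 + W)*(-230) = (-393 - 74)*(-230) = -467*(-230) = 107410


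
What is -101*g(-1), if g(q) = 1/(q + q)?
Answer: 101/2 ≈ 50.500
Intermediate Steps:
g(q) = 1/(2*q)
-101*g(-1) = -101/(2*(-1)) = -101*(-1)/2 = -101*(-½) = 101/2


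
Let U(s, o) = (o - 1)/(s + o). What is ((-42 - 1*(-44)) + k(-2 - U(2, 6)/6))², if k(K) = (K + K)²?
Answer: 128890609/331776 ≈ 388.49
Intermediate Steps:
U(s, o) = (-1 + o)/(o + s)
k(K) = 4*K² (k(K) = (2*K)² = 4*K²)
((-42 - 1*(-44)) + k(-2 - U(2, 6)/6))² = ((-42 - 1*(-44)) + 4*(-2 - (-1 + 6)/(6 + 2)/6)²)² = ((-42 + 44) + 4*(-2 - 5/8/6)²)² = (2 + 4*(-2 - (⅛)*5/6)²)² = (2 + 4*(-2 - 5/(8*6))²)² = (2 + 4*(-2 - 1*5/48)²)² = (2 + 4*(-2 - 5/48)²)² = (2 + 4*(-101/48)²)² = (2 + 4*(10201/2304))² = (2 + 10201/576)² = (11353/576)² = 128890609/331776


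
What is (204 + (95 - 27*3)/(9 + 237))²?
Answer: 629959801/15129 ≈ 41639.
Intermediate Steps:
(204 + (95 - 27*3)/(9 + 237))² = (204 + (95 - 81)/246)² = (204 + 14*(1/246))² = (204 + 7/123)² = (25099/123)² = 629959801/15129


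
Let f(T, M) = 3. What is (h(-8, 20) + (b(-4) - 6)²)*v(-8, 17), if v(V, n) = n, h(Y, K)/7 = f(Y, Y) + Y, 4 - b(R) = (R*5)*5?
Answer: 162673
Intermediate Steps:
b(R) = 4 - 25*R (b(R) = 4 - R*5*5 = 4 - 5*R*5 = 4 - 25*R)
h(Y, K) = 21 + 7*Y (h(Y, K) = 7*(3 + Y) = 21 + 7*Y)
(h(-8, 20) + (b(-4) - 6)²)*v(-8, 17) = ((21 + 7*(-8)) + ((4 - 25*(-4)) - 6)²)*17 = ((21 - 56) + ((4 + 100) - 6)²)*17 = (-35 + (104 - 6)²)*17 = (-35 + 98²)*17 = (-35 + 9604)*17 = 9569*17 = 162673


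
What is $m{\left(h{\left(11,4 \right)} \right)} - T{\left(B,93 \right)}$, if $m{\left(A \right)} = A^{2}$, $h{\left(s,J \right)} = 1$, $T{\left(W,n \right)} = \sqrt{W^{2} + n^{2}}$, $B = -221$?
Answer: $1 - \sqrt{57490} \approx -238.77$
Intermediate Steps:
$m{\left(h{\left(11,4 \right)} \right)} - T{\left(B,93 \right)} = 1^{2} - \sqrt{\left(-221\right)^{2} + 93^{2}} = 1 - \sqrt{48841 + 8649} = 1 - \sqrt{57490}$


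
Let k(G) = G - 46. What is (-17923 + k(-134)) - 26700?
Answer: -44803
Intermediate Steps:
k(G) = -46 + G
(-17923 + k(-134)) - 26700 = (-17923 + (-46 - 134)) - 26700 = (-17923 - 180) - 26700 = -18103 - 26700 = -44803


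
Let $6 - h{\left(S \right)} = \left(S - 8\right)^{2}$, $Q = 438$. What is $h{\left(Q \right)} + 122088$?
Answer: $-62806$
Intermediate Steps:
$h{\left(S \right)} = 6 - \left(-8 + S\right)^{2}$ ($h{\left(S \right)} = 6 - \left(S - 8\right)^{2} = 6 - \left(-8 + S\right)^{2}$)
$h{\left(Q \right)} + 122088 = \left(6 - \left(-8 + 438\right)^{2}\right) + 122088 = \left(6 - 430^{2}\right) + 122088 = \left(6 - 184900\right) + 122088 = -184894 + 122088 = -62806$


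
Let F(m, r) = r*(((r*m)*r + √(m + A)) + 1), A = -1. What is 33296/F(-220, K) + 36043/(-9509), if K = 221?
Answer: -459832001200043077181/121314161546210828299 - 16648*I*√221/12757825380819311 ≈ -3.7904 - 1.9399e-11*I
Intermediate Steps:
F(m, r) = r*(1 + √(-1 + m) + m*r²) (F(m, r) = r*(((r*m)*r + √(m - 1)) + 1) = r*(((m*r)*r + √(-1 + m)) + 1) = r*((m*r² + √(-1 + m)) + 1) = r*((√(-1 + m) + m*r²) + 1) = r*(1 + √(-1 + m) + m*r²))
33296/F(-220, K) + 36043/(-9509) = 33296/((221*(1 + √(-1 - 220) - 220*221²))) + 36043/(-9509) = 33296/((221*(1 + √(-221) - 220*48841))) + 36043*(-1/9509) = 33296/((221*(1 + I*√221 - 10745020))) - 36043/9509 = 33296/((221*(-10745019 + I*√221))) - 36043/9509 = 33296/(-2374649199 + 221*I*√221) - 36043/9509 = -36043/9509 + 33296/(-2374649199 + 221*I*√221)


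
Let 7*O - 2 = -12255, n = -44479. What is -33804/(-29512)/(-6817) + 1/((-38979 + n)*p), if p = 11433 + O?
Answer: -23902208312453/142252095190331812 ≈ -0.00016803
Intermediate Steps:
O = -12253/7 (O = 2/7 + (1/7)*(-12255) = 2/7 - 12255/7 = -12253/7 ≈ -1750.4)
p = 67778/7 (p = 11433 - 12253/7 = 67778/7 ≈ 9682.6)
-33804/(-29512)/(-6817) + 1/((-38979 + n)*p) = -33804/(-29512)/(-6817) + 1/((-38979 - 44479)*(67778/7)) = -33804*(-1/29512)*(-1/6817) + (7/67778)/(-83458) = (8451/7378)*(-1/6817) - 1/83458*7/67778 = -8451/50295826 - 7/5656616324 = -23902208312453/142252095190331812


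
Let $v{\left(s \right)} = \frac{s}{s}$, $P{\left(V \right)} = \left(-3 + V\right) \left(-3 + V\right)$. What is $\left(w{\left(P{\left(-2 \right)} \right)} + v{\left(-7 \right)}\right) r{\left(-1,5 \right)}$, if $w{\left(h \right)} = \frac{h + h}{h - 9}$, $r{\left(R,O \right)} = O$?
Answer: $\frac{165}{8} \approx 20.625$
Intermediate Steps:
$P{\left(V \right)} = \left(-3 + V\right)^{2}$
$w{\left(h \right)} = \frac{2 h}{-9 + h}$
$v{\left(s \right)} = 1$
$\left(w{\left(P{\left(-2 \right)} \right)} + v{\left(-7 \right)}\right) r{\left(-1,5 \right)} = \left(\frac{2 \left(-3 - 2\right)^{2}}{-9 + \left(-3 - 2\right)^{2}} + 1\right) 5 = \left(\frac{2 \left(-5\right)^{2}}{-9 + \left(-5\right)^{2}} + 1\right) 5 = \left(2 \cdot 25 \frac{1}{-9 + 25} + 1\right) 5 = \left(2 \cdot 25 \cdot \frac{1}{16} + 1\right) 5 = \left(\frac{25}{8} + 1\right) 5 = \frac{33}{8} \cdot 5 = \frac{165}{8}$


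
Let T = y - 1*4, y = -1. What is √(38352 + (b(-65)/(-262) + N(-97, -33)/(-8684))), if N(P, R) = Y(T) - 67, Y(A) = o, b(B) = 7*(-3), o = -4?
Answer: √12408270326969491/568802 ≈ 195.84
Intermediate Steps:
b(B) = -21
T = -5 (T = -1 - 1*4 = -1 - 4 = -5)
Y(A) = -4
N(P, R) = -71 (N(P, R) = -4 - 67 = -71)
√(38352 + (b(-65)/(-262) + N(-97, -33)/(-8684))) = √(38352 + (-21/(-262) - 71/(-8684))) = √(38352 + (-21*(-1/262) - 71*(-1/8684))) = √(38352 + (21/262 + 71/8684)) = √(38352 + 100483/1137604) = √(43629489091/1137604) = √12408270326969491/568802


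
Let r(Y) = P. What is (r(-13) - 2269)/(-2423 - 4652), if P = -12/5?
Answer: 11357/35375 ≈ 0.32105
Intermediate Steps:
P = -12/5 (P = -12*⅕ = -12/5 ≈ -2.4000)
r(Y) = -12/5
(r(-13) - 2269)/(-2423 - 4652) = (-12/5 - 2269)/(-2423 - 4652) = -11357/5/(-7075) = -11357/5*(-1/7075) = 11357/35375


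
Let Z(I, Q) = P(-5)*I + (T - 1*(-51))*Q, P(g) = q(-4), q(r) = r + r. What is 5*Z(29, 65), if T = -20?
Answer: 8915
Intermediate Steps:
q(r) = 2*r
P(g) = -8 (P(g) = 2*(-4) = -8)
Z(I, Q) = -8*I + 31*Q (Z(I, Q) = -8*I + (-20 - 1*(-51))*Q = -8*I + (-20 + 51)*Q = -8*I + 31*Q)
5*Z(29, 65) = 5*(-8*29 + 31*65) = 5*(-232 + 2015) = 5*1783 = 8915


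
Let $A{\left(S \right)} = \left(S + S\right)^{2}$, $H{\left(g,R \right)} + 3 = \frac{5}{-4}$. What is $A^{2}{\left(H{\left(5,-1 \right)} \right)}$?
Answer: $\frac{83521}{16} \approx 5220.1$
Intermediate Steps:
$H{\left(g,R \right)} = - \frac{17}{4}$ ($H{\left(g,R \right)} = -3 + \frac{5}{-4} = -3 + 5 \left(- \frac{1}{4}\right) = -3 - \frac{5}{4} = - \frac{17}{4}$)
$A{\left(S \right)} = 4 S^{2}$ ($A{\left(S \right)} = \left(2 S\right)^{2} = 4 S^{2}$)
$A^{2}{\left(H{\left(5,-1 \right)} \right)} = \left(4 \left(- \frac{17}{4}\right)^{2}\right)^{2} = \left(4 \cdot \frac{289}{16}\right)^{2} = \left(\frac{289}{4}\right)^{2} = \frac{83521}{16}$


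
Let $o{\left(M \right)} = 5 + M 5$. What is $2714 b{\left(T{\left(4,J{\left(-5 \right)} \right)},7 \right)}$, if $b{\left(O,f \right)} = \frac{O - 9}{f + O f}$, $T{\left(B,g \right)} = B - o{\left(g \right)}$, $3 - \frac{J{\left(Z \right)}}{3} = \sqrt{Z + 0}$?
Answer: $\frac{21712}{49} + \frac{2714 i \sqrt{5}}{147} \approx 443.1 + 41.284 i$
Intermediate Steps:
$J{\left(Z \right)} = 9 - 3 \sqrt{Z}$ ($J{\left(Z \right)} = 9 - 3 \sqrt{Z + 0} = 9 - 3 \sqrt{Z}$)
$o{\left(M \right)} = 5 + 5 M$
$T{\left(B,g \right)} = -5 + B - 5 g$ ($T{\left(B,g \right)} = B - \left(5 + 5 g\right) = -5 + B - 5 g$)
$b{\left(O,f \right)} = \frac{-9 + O}{f + O f}$
$2714 b{\left(T{\left(4,J{\left(-5 \right)} \right)},7 \right)} = 2714 \frac{-9 - \left(1 + 5 \left(9 - 3 \sqrt{-5}\right)\right)}{7 \left(1 - \left(1 + 5 \left(9 - 3 \sqrt{-5}\right)\right)\right)} = 2714 \frac{-9 - \left(1 + 5 \left(9 - 3 i \sqrt{5}\right)\right)}{7 \left(1 - \left(1 + 5 \left(9 - 3 i \sqrt{5}\right)\right)\right)} = 2714 \frac{-9 - \left(46 - 15 i \sqrt{5}\right)}{7 \left(1 - \left(46 - 15 i \sqrt{5}\right)\right)} = 2714 \frac{-55 + 15 i \sqrt{5}}{7 \left(-45 + 15 i \sqrt{5}\right)} = \frac{2714 \left(-55 + 15 i \sqrt{5}\right)}{7 \left(-45 + 15 i \sqrt{5}\right)}$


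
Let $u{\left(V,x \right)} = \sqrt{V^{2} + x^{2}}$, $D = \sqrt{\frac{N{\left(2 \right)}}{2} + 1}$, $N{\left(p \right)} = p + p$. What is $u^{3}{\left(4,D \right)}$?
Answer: $19 \sqrt{19} \approx 82.819$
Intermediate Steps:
$N{\left(p \right)} = 2 p$
$D = \sqrt{3}$ ($D = \sqrt{\frac{2 \cdot 2}{2} + 1} = \sqrt{4 \cdot \frac{1}{2} + 1} = \sqrt{2 + 1} = \sqrt{3} \approx 1.732$)
$u^{3}{\left(4,D \right)} = \left(\sqrt{4^{2} + \left(\sqrt{3}\right)^{2}}\right)^{3} = \left(\sqrt{16 + 3}\right)^{3} = \left(\sqrt{19}\right)^{3} = 19 \sqrt{19}$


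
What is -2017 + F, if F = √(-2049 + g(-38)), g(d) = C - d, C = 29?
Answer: -2017 + I*√1982 ≈ -2017.0 + 44.52*I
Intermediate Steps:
g(d) = 29 - d
F = I*√1982 (F = √(-2049 + (29 - 1*(-38))) = √(-2049 + (29 + 38)) = √(-2049 + 67) = √(-1982) = I*√1982 ≈ 44.52*I)
-2017 + F = -2017 + I*√1982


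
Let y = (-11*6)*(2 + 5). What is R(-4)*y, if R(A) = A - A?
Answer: 0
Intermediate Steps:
y = -462 (y = -66*7 = -462)
R(A) = 0
R(-4)*y = 0*(-462) = 0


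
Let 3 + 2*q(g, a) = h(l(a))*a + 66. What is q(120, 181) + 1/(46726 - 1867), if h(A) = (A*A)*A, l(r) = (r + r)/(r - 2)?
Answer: 401380010718853/514563144402 ≈ 780.04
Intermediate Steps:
l(r) = 2*r/(-2 + r) (l(r) = (2*r)/(-2 + r) = 2*r/(-2 + r))
h(A) = A³ (h(A) = A²*A = A³)
q(g, a) = 63/2 + 4*a⁴/(-2 + a)³ (q(g, a) = -3/2 + ((2*a/(-2 + a))³*a + 66)/2 = -3/2 + ((8*a³/(-2 + a)³)*a + 66)/2 = -3/2 + (8*a⁴/(-2 + a)³ + 66)/2 = -3/2 + (66 + 8*a⁴/(-2 + a)³)/2 = -3/2 + (33 + 4*a⁴/(-2 + a)³) = 63/2 + 4*a⁴/(-2 + a)³)
q(120, 181) + 1/(46726 - 1867) = (63/2 + 4*181⁴/(-2 + 181)³) + 1/(46726 - 1867) = (63/2 + 4*1073283121/179³) + 1/44859 = (63/2 + 4*1073283121*(1/5735339)) + 1/44859 = (63/2 + 4293132484/5735339) + 1/44859 = 8947591325/11470678 + 1/44859 = 401380010718853/514563144402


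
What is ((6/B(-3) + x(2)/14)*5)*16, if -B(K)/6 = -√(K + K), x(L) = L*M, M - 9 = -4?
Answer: 400/7 - 40*I*√6/3 ≈ 57.143 - 32.66*I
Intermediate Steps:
M = 5 (M = 9 - 4 = 5)
x(L) = 5*L (x(L) = L*5 = 5*L)
B(K) = 6*√2*√K (B(K) = -(-6)*√(K + K) = -(-6)*√(2*K) = -(-6)*√2*√K = 6*√2*√K)
((6/B(-3) + x(2)/14)*5)*16 = ((6/((6*√2*√(-3))) + (5*2)/14)*5)*16 = ((6/((6*√2*(I*√3))) + 10*(1/14))*5)*16 = ((6/((6*I*√6)) + 5/7)*5)*16 = ((6*(-I*√6/36) + 5/7)*5)*16 = ((-I*√6/6 + 5/7)*5)*16 = ((5/7 - I*√6/6)*5)*16 = (25/7 - 5*I*√6/6)*16 = 400/7 - 40*I*√6/3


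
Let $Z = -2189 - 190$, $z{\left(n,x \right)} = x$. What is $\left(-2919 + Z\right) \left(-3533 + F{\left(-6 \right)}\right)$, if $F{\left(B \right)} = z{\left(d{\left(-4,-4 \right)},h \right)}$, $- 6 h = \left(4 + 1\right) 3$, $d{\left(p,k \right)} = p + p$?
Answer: $18731079$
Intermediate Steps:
$d{\left(p,k \right)} = 2 p$
$h = - \frac{5}{2}$ ($h = - \frac{\left(4 + 1\right) 3}{6} = - \frac{5 \cdot 3}{6} = \left(- \frac{1}{6}\right) 15 = - \frac{5}{2} \approx -2.5$)
$F{\left(B \right)} = - \frac{5}{2}$
$Z = -2379$
$\left(-2919 + Z\right) \left(-3533 + F{\left(-6 \right)}\right) = \left(-2919 - 2379\right) \left(-3533 - \frac{5}{2}\right) = \left(-5298\right) \left(- \frac{7071}{2}\right) = 18731079$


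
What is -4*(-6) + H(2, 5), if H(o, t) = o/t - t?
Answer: 97/5 ≈ 19.400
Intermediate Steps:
H(o, t) = -t + o/t
-4*(-6) + H(2, 5) = -4*(-6) + (-1*5 + 2/5) = 24 + (-5 + 2*(1/5)) = 24 + (-5 + 2/5) = 24 - 23/5 = 97/5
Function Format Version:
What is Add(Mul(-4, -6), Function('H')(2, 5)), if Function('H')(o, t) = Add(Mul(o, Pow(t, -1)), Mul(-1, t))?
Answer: Rational(97, 5) ≈ 19.400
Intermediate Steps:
Function('H')(o, t) = Add(Mul(-1, t), Mul(o, Pow(t, -1)))
Add(Mul(-4, -6), Function('H')(2, 5)) = Add(Mul(-4, -6), Add(Mul(-1, 5), Mul(2, Pow(5, -1)))) = Add(24, Add(-5, Mul(2, Rational(1, 5)))) = Add(24, Add(-5, Rational(2, 5))) = Add(24, Rational(-23, 5)) = Rational(97, 5)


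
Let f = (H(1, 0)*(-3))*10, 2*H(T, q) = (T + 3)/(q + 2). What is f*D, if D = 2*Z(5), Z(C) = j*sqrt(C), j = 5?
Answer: -300*sqrt(5) ≈ -670.82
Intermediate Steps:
Z(C) = 5*sqrt(C)
D = 10*sqrt(5) (D = 2*(5*sqrt(5)) = 10*sqrt(5) ≈ 22.361)
H(T, q) = (3 + T)/(2*(2 + q)) (H(T, q) = ((T + 3)/(q + 2))/2 = ((3 + T)/(2 + q))/2 = (3 + T)/(2*(2 + q)))
f = -30 (f = (((3 + 1)/(2*(2 + 0)))*(-3))*10 = (((1/2)*4/2)*(-3))*10 = (((1/2)*(1/2)*4)*(-3))*10 = (1*(-3))*10 = -3*10 = -30)
f*D = -300*sqrt(5)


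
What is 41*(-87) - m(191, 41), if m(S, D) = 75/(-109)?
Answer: -388728/109 ≈ -3566.3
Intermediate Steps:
m(S, D) = -75/109 (m(S, D) = 75*(-1/109) = -75/109)
41*(-87) - m(191, 41) = 41*(-87) - 1*(-75/109) = -3567 + 75/109 = -388728/109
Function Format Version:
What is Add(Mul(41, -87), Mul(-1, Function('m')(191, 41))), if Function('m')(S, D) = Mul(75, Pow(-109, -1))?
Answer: Rational(-388728, 109) ≈ -3566.3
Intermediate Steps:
Function('m')(S, D) = Rational(-75, 109) (Function('m')(S, D) = Mul(75, Rational(-1, 109)) = Rational(-75, 109))
Add(Mul(41, -87), Mul(-1, Function('m')(191, 41))) = Add(Mul(41, -87), Mul(-1, Rational(-75, 109))) = Add(-3567, Rational(75, 109)) = Rational(-388728, 109)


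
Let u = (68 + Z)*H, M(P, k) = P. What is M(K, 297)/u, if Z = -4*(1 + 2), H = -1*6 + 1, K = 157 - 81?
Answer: -19/70 ≈ -0.27143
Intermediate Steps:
K = 76
H = -5 (H = -6 + 1 = -5)
Z = -12 (Z = -4*3 = -12)
u = -280 (u = (68 - 12)*(-5) = 56*(-5) = -280)
M(K, 297)/u = 76/(-280) = 76*(-1/280) = -19/70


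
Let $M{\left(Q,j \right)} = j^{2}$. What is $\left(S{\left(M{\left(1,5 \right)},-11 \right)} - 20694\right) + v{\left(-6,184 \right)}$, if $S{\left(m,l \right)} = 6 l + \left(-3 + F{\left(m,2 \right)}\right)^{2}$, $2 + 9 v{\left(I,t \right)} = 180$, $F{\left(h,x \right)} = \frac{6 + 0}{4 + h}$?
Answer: $- \frac{156923693}{7569} \approx -20732.0$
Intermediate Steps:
$F{\left(h,x \right)} = \frac{6}{4 + h}$
$v{\left(I,t \right)} = \frac{178}{9}$ ($v{\left(I,t \right)} = - \frac{2}{9} + \frac{1}{9} \cdot 180 = - \frac{2}{9} + 20 = \frac{178}{9}$)
$S{\left(m,l \right)} = \left(-3 + \frac{6}{4 + m}\right)^{2} + 6 l$ ($S{\left(m,l \right)} = 6 l + \left(-3 + \frac{6}{4 + m}\right)^{2} = \left(-3 + \frac{6}{4 + m}\right)^{2} + 6 l$)
$\left(S{\left(M{\left(1,5 \right)},-11 \right)} - 20694\right) + v{\left(-6,184 \right)} = \left(\left(6 \left(-11\right) + \frac{9 \left(2 + 5^{2}\right)^{2}}{\left(4 + 5^{2}\right)^{2}}\right) - 20694\right) + \frac{178}{9} = \left(\left(-66 + \frac{9 \left(2 + 25\right)^{2}}{\left(4 + 25\right)^{2}}\right) - 20694\right) + \frac{178}{9} = \left(\left(-66 + \frac{9 \cdot 27^{2}}{841}\right) - 20694\right) + \frac{178}{9} = \left(\left(-66 + 9 \cdot 729 \cdot \frac{1}{841}\right) - 20694\right) + \frac{178}{9} = \left(\left(-66 + \frac{6561}{841}\right) - 20694\right) + \frac{178}{9} = \left(- \frac{48945}{841} - 20694\right) + \frac{178}{9} = - \frac{17452599}{841} + \frac{178}{9} = - \frac{156923693}{7569}$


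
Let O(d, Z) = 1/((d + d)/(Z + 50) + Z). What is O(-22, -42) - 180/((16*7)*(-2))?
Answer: 4163/5320 ≈ 0.78252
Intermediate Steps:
O(d, Z) = 1/(Z + 2*d/(50 + Z)) (O(d, Z) = 1/((2*d)/(50 + Z) + Z) = 1/(2*d/(50 + Z) + Z) = 1/(Z + 2*d/(50 + Z)))
O(-22, -42) - 180/((16*7)*(-2)) = (50 - 42)/((-42)² + 2*(-22) + 50*(-42)) - 180/((16*7)*(-2)) = 8/(1764 - 44 - 2100) - 180/(112*(-2)) = 8/(-380) - 180/(-224) = -1/380*8 - 180*(-1/224) = -2/95 + 45/56 = 4163/5320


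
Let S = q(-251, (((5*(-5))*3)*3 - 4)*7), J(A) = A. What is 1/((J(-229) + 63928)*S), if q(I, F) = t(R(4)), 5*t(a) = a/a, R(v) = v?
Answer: 5/63699 ≈ 7.8494e-5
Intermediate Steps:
t(a) = ⅕ (t(a) = (a/a)/5 = (⅕)*1 = ⅕)
q(I, F) = ⅕
S = ⅕ ≈ 0.20000
1/((J(-229) + 63928)*S) = 1/((-229 + 63928)*(⅕)) = 5/63699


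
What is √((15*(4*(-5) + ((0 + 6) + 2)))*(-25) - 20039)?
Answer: I*√15539 ≈ 124.66*I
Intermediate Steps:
√((15*(4*(-5) + ((0 + 6) + 2)))*(-25) - 20039) = √((15*(-20 + (6 + 2)))*(-25) - 20039) = √((15*(-20 + 8))*(-25) - 20039) = √((15*(-12))*(-25) - 20039) = √(-180*(-25) - 20039) = √(4500 - 20039) = √(-15539) = I*√15539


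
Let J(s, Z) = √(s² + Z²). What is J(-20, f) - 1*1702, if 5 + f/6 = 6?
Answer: -1702 + 2*√109 ≈ -1681.1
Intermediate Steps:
f = 6 (f = -30 + 6*6 = -30 + 36 = 6)
J(s, Z) = √(Z² + s²)
J(-20, f) - 1*1702 = √(6² + (-20)²) - 1*1702 = √(36 + 400) - 1702 = √436 - 1702 = 2*√109 - 1702 = -1702 + 2*√109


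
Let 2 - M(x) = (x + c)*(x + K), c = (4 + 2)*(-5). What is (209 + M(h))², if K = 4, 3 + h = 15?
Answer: 249001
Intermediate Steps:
h = 12 (h = -3 + 15 = 12)
c = -30 (c = 6*(-5) = -30)
M(x) = 2 - (-30 + x)*(4 + x) (M(x) = 2 - (x - 30)*(x + 4) = 2 - (-30 + x)*(4 + x))
(209 + M(h))² = (209 + (122 - 1*12² + 26*12))² = (209 + (122 - 1*144 + 312))² = (209 + (122 - 144 + 312))² = (209 + 290)² = 499² = 249001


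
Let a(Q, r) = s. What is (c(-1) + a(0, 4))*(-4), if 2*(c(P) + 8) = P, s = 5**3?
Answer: -466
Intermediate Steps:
s = 125
c(P) = -8 + P/2
a(Q, r) = 125
(c(-1) + a(0, 4))*(-4) = ((-8 + (1/2)*(-1)) + 125)*(-4) = ((-8 - 1/2) + 125)*(-4) = (-17/2 + 125)*(-4) = (233/2)*(-4) = -466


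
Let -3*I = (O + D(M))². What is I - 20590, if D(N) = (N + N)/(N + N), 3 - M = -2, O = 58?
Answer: -65251/3 ≈ -21750.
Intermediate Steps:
M = 5 (M = 3 - 1*(-2) = 3 + 2 = 5)
D(N) = 1 (D(N) = (2*N)/((2*N)) = (2*N)*(1/(2*N)) = 1)
I = -3481/3 (I = -(58 + 1)²/3 = -⅓*59² = -⅓*3481 = -3481/3 ≈ -1160.3)
I - 20590 = -3481/3 - 20590 = -65251/3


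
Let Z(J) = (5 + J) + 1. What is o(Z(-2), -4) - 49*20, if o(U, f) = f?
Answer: -984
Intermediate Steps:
Z(J) = 6 + J
o(Z(-2), -4) - 49*20 = -4 - 49*20 = -4 - 980 = -984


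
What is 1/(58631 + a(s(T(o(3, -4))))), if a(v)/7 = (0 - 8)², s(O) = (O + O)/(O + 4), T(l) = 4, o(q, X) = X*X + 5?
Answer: 1/59079 ≈ 1.6926e-5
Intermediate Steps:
o(q, X) = 5 + X² (o(q, X) = X² + 5 = 5 + X²)
s(O) = 2*O/(4 + O) (s(O) = (2*O)/(4 + O) = 2*O/(4 + O))
a(v) = 448 (a(v) = 7*(0 - 8)² = 7*(-8)² = 7*64 = 448)
1/(58631 + a(s(T(o(3, -4))))) = 1/(58631 + 448) = 1/59079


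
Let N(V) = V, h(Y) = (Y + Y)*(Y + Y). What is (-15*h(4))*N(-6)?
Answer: 5760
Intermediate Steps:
h(Y) = 4*Y² (h(Y) = (2*Y)*(2*Y) = 4*Y²)
(-15*h(4))*N(-6) = -60*4²*(-6) = -60*16*(-6) = -15*64*(-6) = -960*(-6) = 5760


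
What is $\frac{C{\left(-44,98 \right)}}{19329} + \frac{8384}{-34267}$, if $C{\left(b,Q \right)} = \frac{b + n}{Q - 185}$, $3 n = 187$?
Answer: $- \frac{42298066381}{172872526023} \approx -0.24468$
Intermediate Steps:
$n = \frac{187}{3}$ ($n = \frac{1}{3} \cdot 187 = \frac{187}{3} \approx 62.333$)
$C{\left(b,Q \right)} = \frac{\frac{187}{3} + b}{-185 + Q}$ ($C{\left(b,Q \right)} = \frac{b + \frac{187}{3}}{Q - 185} = \frac{\frac{187}{3} + b}{-185 + Q}$)
$\frac{C{\left(-44,98 \right)}}{19329} + \frac{8384}{-34267} = \frac{\frac{1}{-185 + 98} \left(\frac{187}{3} - 44\right)}{19329} + \frac{8384}{-34267} = \frac{1}{-87} \cdot \frac{55}{3} \cdot \frac{1}{19329} + 8384 \left(- \frac{1}{34267}\right) = \left(- \frac{1}{87}\right) \frac{55}{3} \cdot \frac{1}{19329} - \frac{8384}{34267} = \left(- \frac{55}{261}\right) \frac{1}{19329} - \frac{8384}{34267} = - \frac{55}{5044869} - \frac{8384}{34267} = - \frac{42298066381}{172872526023}$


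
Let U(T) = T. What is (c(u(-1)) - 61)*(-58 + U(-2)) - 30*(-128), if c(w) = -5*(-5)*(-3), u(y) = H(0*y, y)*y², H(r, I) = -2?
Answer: 12000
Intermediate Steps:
u(y) = -2*y²
c(w) = -75 (c(w) = 25*(-3) = -75)
(c(u(-1)) - 61)*(-58 + U(-2)) - 30*(-128) = (-75 - 61)*(-58 - 2) - 30*(-128) = -136*(-60) + 3840 = 8160 + 3840 = 12000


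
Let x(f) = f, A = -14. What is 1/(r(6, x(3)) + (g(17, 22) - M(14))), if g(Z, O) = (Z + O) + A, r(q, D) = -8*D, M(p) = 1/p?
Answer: 14/13 ≈ 1.0769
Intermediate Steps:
g(Z, O) = -14 + O + Z (g(Z, O) = (Z + O) - 14 = (O + Z) - 14 = -14 + O + Z)
1/(r(6, x(3)) + (g(17, 22) - M(14))) = 1/(-8*3 + ((-14 + 22 + 17) - 1/14)) = 1/(-24 + (25 - 1*1/14)) = 1/(-24 + (25 - 1/14)) = 1/(-24 + 349/14) = 1/(13/14) = 14/13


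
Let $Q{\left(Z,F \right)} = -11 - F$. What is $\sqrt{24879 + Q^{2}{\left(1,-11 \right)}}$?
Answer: $\sqrt{24879} \approx 157.73$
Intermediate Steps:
$\sqrt{24879 + Q^{2}{\left(1,-11 \right)}} = \sqrt{24879 + \left(-11 - -11\right)^{2}} = \sqrt{24879 + \left(-11 + 11\right)^{2}} = \sqrt{24879 + 0^{2}} = \sqrt{24879 + 0} = \sqrt{24879}$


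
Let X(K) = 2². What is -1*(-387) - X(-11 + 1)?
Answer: 383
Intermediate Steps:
X(K) = 4
-1*(-387) - X(-11 + 1) = -1*(-387) - 1*4 = 387 - 4 = 383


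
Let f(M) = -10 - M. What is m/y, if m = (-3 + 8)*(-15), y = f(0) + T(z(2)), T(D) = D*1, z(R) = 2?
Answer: 75/8 ≈ 9.3750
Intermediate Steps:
T(D) = D
y = -8 (y = (-10 - 1*0) + 2 = (-10 + 0) + 2 = -10 + 2 = -8)
m = -75 (m = 5*(-15) = -75)
m/y = -75/(-8) = -75*(-⅛) = 75/8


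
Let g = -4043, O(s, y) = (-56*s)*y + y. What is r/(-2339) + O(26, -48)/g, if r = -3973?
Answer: -147292921/9456577 ≈ -15.576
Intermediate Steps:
O(s, y) = y - 56*s*y (O(s, y) = -56*s*y + y = y - 56*s*y)
r/(-2339) + O(26, -48)/g = -3973/(-2339) - 48*(1 - 56*26)/(-4043) = -3973*(-1/2339) - 48*(1 - 1456)*(-1/4043) = 3973/2339 - 48*(-1455)*(-1/4043) = 3973/2339 + 69840*(-1/4043) = 3973/2339 - 69840/4043 = -147292921/9456577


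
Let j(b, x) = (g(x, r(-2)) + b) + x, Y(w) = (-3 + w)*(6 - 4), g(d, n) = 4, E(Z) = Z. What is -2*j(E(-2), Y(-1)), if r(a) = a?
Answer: 12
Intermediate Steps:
Y(w) = -6 + 2*w (Y(w) = (-3 + w)*2 = -6 + 2*w)
j(b, x) = 4 + b + x (j(b, x) = (4 + b) + x = 4 + b + x)
-2*j(E(-2), Y(-1)) = -2*(4 - 2 + (-6 + 2*(-1))) = -2*(4 - 2 + (-6 - 2)) = -2*(4 - 2 - 8) = -2*(-6) = 12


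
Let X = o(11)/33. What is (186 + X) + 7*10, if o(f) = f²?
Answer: 779/3 ≈ 259.67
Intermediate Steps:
X = 11/3 (X = 11²/33 = 121*(1/33) = 11/3 ≈ 3.6667)
(186 + X) + 7*10 = (186 + 11/3) + 7*10 = 569/3 + 70 = 779/3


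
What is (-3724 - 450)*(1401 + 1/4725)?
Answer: -27630736324/4725 ≈ -5.8478e+6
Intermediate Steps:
(-3724 - 450)*(1401 + 1/4725) = -4174*(1401 + 1/4725) = -4174*6619726/4725 = -27630736324/4725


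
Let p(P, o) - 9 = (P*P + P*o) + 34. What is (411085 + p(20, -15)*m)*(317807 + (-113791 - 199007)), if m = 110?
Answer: 2137916335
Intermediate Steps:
p(P, o) = 43 + P**2 + P*o (p(P, o) = 9 + ((P*P + P*o) + 34) = 9 + ((P**2 + P*o) + 34) = 9 + (34 + P**2 + P*o) = 43 + P**2 + P*o)
(411085 + p(20, -15)*m)*(317807 + (-113791 - 199007)) = (411085 + (43 + 20**2 + 20*(-15))*110)*(317807 + (-113791 - 199007)) = (411085 + (43 + 400 - 300)*110)*(317807 - 312798) = (411085 + 143*110)*5009 = (411085 + 15730)*5009 = 426815*5009 = 2137916335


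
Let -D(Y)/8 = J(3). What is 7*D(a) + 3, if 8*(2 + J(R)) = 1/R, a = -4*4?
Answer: 338/3 ≈ 112.67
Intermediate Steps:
a = -16
J(R) = -2 + 1/(8*R) (J(R) = -2 + (1/R)/8 = -2 + 1/(8*R))
D(Y) = 47/3 (D(Y) = -8*(-2 + (⅛)/3) = -8*(-2 + (⅛)*(⅓)) = -8*(-2 + 1/24) = -8*(-47/24) = 47/3)
7*D(a) + 3 = 7*(47/3) + 3 = 329/3 + 3 = 338/3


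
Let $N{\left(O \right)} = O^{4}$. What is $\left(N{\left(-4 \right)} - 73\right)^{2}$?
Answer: $33489$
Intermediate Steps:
$\left(N{\left(-4 \right)} - 73\right)^{2} = \left(\left(-4\right)^{4} - 73\right)^{2} = \left(256 - 73\right)^{2} = 183^{2} = 33489$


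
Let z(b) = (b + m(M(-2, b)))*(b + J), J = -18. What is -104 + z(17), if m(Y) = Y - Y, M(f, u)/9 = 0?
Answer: -121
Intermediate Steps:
M(f, u) = 0 (M(f, u) = 9*0 = 0)
m(Y) = 0
z(b) = b*(-18 + b) (z(b) = (b + 0)*(b - 18) = b*(-18 + b))
-104 + z(17) = -104 + 17*(-18 + 17) = -104 + 17*(-1) = -104 - 17 = -121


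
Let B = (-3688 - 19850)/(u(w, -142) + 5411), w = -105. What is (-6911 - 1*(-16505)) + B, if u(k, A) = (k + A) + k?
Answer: 48512508/5059 ≈ 9589.3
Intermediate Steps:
u(k, A) = A + 2*k (u(k, A) = (A + k) + k = A + 2*k)
B = -23538/5059 (B = (-3688 - 19850)/((-142 + 2*(-105)) + 5411) = -23538/((-142 - 210) + 5411) = -23538/(-352 + 5411) = -23538/5059 ≈ -4.6527)
(-6911 - 1*(-16505)) + B = (-6911 - 1*(-16505)) - 23538/5059 = (-6911 + 16505) - 23538/5059 = 9594 - 23538/5059 = 48512508/5059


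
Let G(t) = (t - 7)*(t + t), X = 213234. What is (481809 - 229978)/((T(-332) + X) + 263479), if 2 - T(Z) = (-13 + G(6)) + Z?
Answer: 251831/477072 ≈ 0.52787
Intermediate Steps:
G(t) = 2*t*(-7 + t) (G(t) = (-7 + t)*(2*t) = 2*t*(-7 + t))
T(Z) = 27 - Z (T(Z) = 2 - ((-13 + 2*6*(-7 + 6)) + Z) = 2 - ((-13 + 2*6*(-1)) + Z) = 2 - ((-13 - 12) + Z) = 2 - (-25 + Z) = 2 + (25 - Z) = 27 - Z)
(481809 - 229978)/((T(-332) + X) + 263479) = (481809 - 229978)/(((27 - 1*(-332)) + 213234) + 263479) = 251831/(((27 + 332) + 213234) + 263479) = 251831/((359 + 213234) + 263479) = 251831/(213593 + 263479) = 251831/477072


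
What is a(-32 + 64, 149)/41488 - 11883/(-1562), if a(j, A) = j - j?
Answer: 11883/1562 ≈ 7.6076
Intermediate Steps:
a(j, A) = 0
a(-32 + 64, 149)/41488 - 11883/(-1562) = 0/41488 - 11883/(-1562) = 0*(1/41488) - 11883*(-1/1562) = 0 + 11883/1562 = 11883/1562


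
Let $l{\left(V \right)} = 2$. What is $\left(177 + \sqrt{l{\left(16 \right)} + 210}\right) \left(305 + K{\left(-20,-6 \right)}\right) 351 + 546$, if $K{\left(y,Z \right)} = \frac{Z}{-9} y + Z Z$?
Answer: $20357493 + 230022 \sqrt{53} \approx 2.2032 \cdot 10^{7}$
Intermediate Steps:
$K{\left(y,Z \right)} = Z^{2} - \frac{Z y}{9}$ ($K{\left(y,Z \right)} = Z \left(- \frac{1}{9}\right) y + Z^{2} = - \frac{Z}{9} y + Z^{2} = - \frac{Z y}{9} + Z^{2} = Z^{2} - \frac{Z y}{9}$)
$\left(177 + \sqrt{l{\left(16 \right)} + 210}\right) \left(305 + K{\left(-20,-6 \right)}\right) 351 + 546 = \left(177 + \sqrt{2 + 210}\right) \left(305 + \frac{1}{9} \left(-6\right) \left(\left(-1\right) \left(-20\right) + 9 \left(-6\right)\right)\right) 351 + 546 = \left(177 + \sqrt{212}\right) \left(305 + \frac{1}{9} \left(-6\right) \left(20 - 54\right)\right) 351 + 546 = \left(177 + 2 \sqrt{53}\right) \left(305 + \frac{1}{9} \left(-6\right) \left(-34\right)\right) 351 + 546 = \left(177 + 2 \sqrt{53}\right) \left(305 + \frac{68}{3}\right) 351 + 546 = \left(177 + 2 \sqrt{53}\right) \frac{983}{3} \cdot 351 + 546 = \left(57997 + \frac{1966 \sqrt{53}}{3}\right) 351 + 546 = \left(20356947 + 230022 \sqrt{53}\right) + 546 = 20357493 + 230022 \sqrt{53}$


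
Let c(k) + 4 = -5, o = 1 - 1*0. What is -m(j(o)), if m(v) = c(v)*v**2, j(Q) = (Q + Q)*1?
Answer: 36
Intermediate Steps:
o = 1 (o = 1 + 0 = 1)
c(k) = -9 (c(k) = -4 - 5 = -9)
j(Q) = 2*Q (j(Q) = (2*Q)*1 = 2*Q)
m(v) = -9*v**2
-m(j(o)) = -(-9)*(2*1)**2 = -(-9)*2**2 = -(-9)*4 = -1*(-36) = 36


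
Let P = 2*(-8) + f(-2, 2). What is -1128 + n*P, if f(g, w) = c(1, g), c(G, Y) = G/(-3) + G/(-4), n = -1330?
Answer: 125567/6 ≈ 20928.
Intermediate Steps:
c(G, Y) = -7*G/12 (c(G, Y) = G*(-1/3) + G*(-1/4) = -G/3 - G/4 = -7*G/12)
f(g, w) = -7/12 (f(g, w) = -7/12*1 = -7/12)
P = -199/12 (P = 2*(-8) - 7/12 = -16 - 7/12 = -199/12 ≈ -16.583)
-1128 + n*P = -1128 - 1330*(-199/12) = -1128 + 132335/6 = 125567/6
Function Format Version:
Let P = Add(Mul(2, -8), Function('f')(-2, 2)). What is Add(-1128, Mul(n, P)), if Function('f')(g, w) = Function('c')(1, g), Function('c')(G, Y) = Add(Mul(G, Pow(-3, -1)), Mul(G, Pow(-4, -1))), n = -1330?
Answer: Rational(125567, 6) ≈ 20928.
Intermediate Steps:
Function('c')(G, Y) = Mul(Rational(-7, 12), G) (Function('c')(G, Y) = Add(Mul(G, Rational(-1, 3)), Mul(G, Rational(-1, 4))) = Add(Mul(Rational(-1, 3), G), Mul(Rational(-1, 4), G)) = Mul(Rational(-7, 12), G))
Function('f')(g, w) = Rational(-7, 12) (Function('f')(g, w) = Mul(Rational(-7, 12), 1) = Rational(-7, 12))
P = Rational(-199, 12) (P = Add(Mul(2, -8), Rational(-7, 12)) = Add(-16, Rational(-7, 12)) = Rational(-199, 12) ≈ -16.583)
Add(-1128, Mul(n, P)) = Add(-1128, Mul(-1330, Rational(-199, 12))) = Add(-1128, Rational(132335, 6)) = Rational(125567, 6)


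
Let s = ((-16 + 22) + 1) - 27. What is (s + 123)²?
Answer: 10609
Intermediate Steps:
s = -20 (s = (6 + 1) - 27 = 7 - 27 = -20)
(s + 123)² = (-20 + 123)² = 103² = 10609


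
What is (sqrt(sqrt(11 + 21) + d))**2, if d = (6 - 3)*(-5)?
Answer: -15 + 4*sqrt(2) ≈ -9.3431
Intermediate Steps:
d = -15 (d = 3*(-5) = -15)
(sqrt(sqrt(11 + 21) + d))**2 = (sqrt(sqrt(11 + 21) - 15))**2 = (sqrt(sqrt(32) - 15))**2 = (sqrt(4*sqrt(2) - 15))**2 = (sqrt(-15 + 4*sqrt(2)))**2 = -15 + 4*sqrt(2)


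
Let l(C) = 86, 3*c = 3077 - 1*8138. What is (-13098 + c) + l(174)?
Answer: -14699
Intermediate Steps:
c = -1687 (c = (3077 - 1*8138)/3 = (3077 - 8138)/3 = (1/3)*(-5061) = -1687)
(-13098 + c) + l(174) = (-13098 - 1687) + 86 = -14785 + 86 = -14699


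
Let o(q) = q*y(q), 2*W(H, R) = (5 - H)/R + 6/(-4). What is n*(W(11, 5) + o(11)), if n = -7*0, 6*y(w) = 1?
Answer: 0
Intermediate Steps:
y(w) = ⅙ (y(w) = (⅙)*1 = ⅙)
n = 0
W(H, R) = -¾ + (5 - H)/(2*R) (W(H, R) = ((5 - H)/R + 6/(-4))/2 = ((5 - H)/R + 6*(-¼))/2 = ((5 - H)/R - 3/2)/2 = (-3/2 + (5 - H)/R)/2 = -¾ + (5 - H)/(2*R))
o(q) = q/6 (o(q) = q*(⅙) = q/6)
n*(W(11, 5) + o(11)) = 0*((¼)*(10 - 3*5 - 2*11)/5 + (⅙)*11) = 0*((¼)*(⅕)*(10 - 15 - 22) + 11/6) = 0*((¼)*(⅕)*(-27) + 11/6) = 0*(-27/20 + 11/6) = 0*(29/60) = 0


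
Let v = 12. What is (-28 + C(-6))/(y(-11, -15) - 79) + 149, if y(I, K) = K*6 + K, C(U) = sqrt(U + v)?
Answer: 6861/46 - sqrt(6)/184 ≈ 149.14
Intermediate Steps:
C(U) = sqrt(12 + U) (C(U) = sqrt(U + 12) = sqrt(12 + U))
y(I, K) = 7*K (y(I, K) = 6*K + K = 7*K)
(-28 + C(-6))/(y(-11, -15) - 79) + 149 = (-28 + sqrt(12 - 6))/(7*(-15) - 79) + 149 = (-28 + sqrt(6))/(-105 - 79) + 149 = (-28 + sqrt(6))/(-184) + 149 = (-28 + sqrt(6))*(-1/184) + 149 = (7/46 - sqrt(6)/184) + 149 = 6861/46 - sqrt(6)/184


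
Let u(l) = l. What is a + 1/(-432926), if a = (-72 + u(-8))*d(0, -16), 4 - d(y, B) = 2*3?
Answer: 69268159/432926 ≈ 160.00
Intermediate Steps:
d(y, B) = -2 (d(y, B) = 4 - 2*3 = 4 - 1*6 = 4 - 6 = -2)
a = 160 (a = (-72 - 8)*(-2) = -80*(-2) = 160)
a + 1/(-432926) = 160 + 1/(-432926) = 160 - 1/432926 = 69268159/432926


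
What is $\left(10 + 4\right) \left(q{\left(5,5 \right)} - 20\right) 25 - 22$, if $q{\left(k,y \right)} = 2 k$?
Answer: $-3522$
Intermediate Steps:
$\left(10 + 4\right) \left(q{\left(5,5 \right)} - 20\right) 25 - 22 = \left(10 + 4\right) \left(2 \cdot 5 - 20\right) 25 - 22 = 14 \left(10 - 20\right) 25 - 22 = 14 \left(-10\right) 25 - 22 = \left(-140\right) 25 - 22 = -3500 - 22 = -3522$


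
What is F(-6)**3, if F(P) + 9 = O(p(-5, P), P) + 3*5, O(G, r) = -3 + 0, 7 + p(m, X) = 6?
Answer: 27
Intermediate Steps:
p(m, X) = -1 (p(m, X) = -7 + 6 = -1)
O(G, r) = -3
F(P) = 3 (F(P) = -9 + (-3 + 3*5) = -9 + (-3 + 15) = -9 + 12 = 3)
F(-6)**3 = 3**3 = 27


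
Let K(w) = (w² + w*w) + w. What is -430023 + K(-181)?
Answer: -364682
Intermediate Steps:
K(w) = w + 2*w² (K(w) = (w² + w²) + w = 2*w² + w = w + 2*w²)
-430023 + K(-181) = -430023 - 181*(1 + 2*(-181)) = -430023 - 181*(1 - 362) = -430023 - 181*(-361) = -430023 + 65341 = -364682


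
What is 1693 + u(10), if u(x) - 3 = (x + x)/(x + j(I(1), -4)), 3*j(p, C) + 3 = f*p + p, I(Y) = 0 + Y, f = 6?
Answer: 28862/17 ≈ 1697.8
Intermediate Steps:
I(Y) = Y
j(p, C) = -1 + 7*p/3 (j(p, C) = -1 + (6*p + p)/3 = -1 + (7*p)/3 = -1 + 7*p/3)
u(x) = 3 + 2*x/(4/3 + x) (u(x) = 3 + (x + x)/(x + (-1 + (7/3)*1)) = 3 + (2*x)/(x + (-1 + 7/3)) = 3 + (2*x)/(x + 4/3) = 3 + (2*x)/(4/3 + x) = 3 + 2*x/(4/3 + x))
1693 + u(10) = 1693 + 3*(4 + 5*10)/(4 + 3*10) = 1693 + 3*(4 + 50)/(4 + 30) = 1693 + 3*54/34 = 1693 + 3*(1/34)*54 = 1693 + 81/17 = 28862/17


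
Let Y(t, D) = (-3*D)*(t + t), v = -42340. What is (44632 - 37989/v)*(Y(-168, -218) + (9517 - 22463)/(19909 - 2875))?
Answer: -3536804932947435149/360609780 ≈ -9.8078e+9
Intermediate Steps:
Y(t, D) = -6*D*t (Y(t, D) = (-3*D)*(2*t) = -6*D*t)
(44632 - 37989/v)*(Y(-168, -218) + (9517 - 22463)/(19909 - 2875)) = (44632 - 37989/(-42340))*(-6*(-218)*(-168) + (9517 - 22463)/(19909 - 2875)) = (44632 - 37989*(-1/42340))*(-219744 - 12946/17034) = (44632 + 37989/42340)*(-219744 - 12946*1/17034) = 1889756869*(-219744 - 6473/8517)/42340 = (1889756869/42340)*(-1871566121/8517) = -3536804932947435149/360609780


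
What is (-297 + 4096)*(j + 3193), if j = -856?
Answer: 8878263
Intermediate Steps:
(-297 + 4096)*(j + 3193) = (-297 + 4096)*(-856 + 3193) = 3799*2337 = 8878263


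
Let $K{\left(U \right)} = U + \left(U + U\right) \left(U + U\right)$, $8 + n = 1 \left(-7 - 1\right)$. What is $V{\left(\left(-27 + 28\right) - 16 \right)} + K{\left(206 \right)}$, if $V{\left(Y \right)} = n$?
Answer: $169934$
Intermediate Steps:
$n = -16$ ($n = -8 + 1 \left(-7 - 1\right) = -8 + 1 \left(-8\right) = -8 - 8 = -16$)
$V{\left(Y \right)} = -16$
$K{\left(U \right)} = U + 4 U^{2}$ ($K{\left(U \right)} = U + 2 U 2 U = U + 4 U^{2}$)
$V{\left(\left(-27 + 28\right) - 16 \right)} + K{\left(206 \right)} = -16 + 206 \left(1 + 4 \cdot 206\right) = -16 + 206 \left(1 + 824\right) = -16 + 206 \cdot 825 = -16 + 169950 = 169934$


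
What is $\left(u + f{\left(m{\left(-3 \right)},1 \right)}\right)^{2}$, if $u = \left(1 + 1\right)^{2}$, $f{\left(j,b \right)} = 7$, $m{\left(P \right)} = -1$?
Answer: $121$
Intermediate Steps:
$u = 4$ ($u = 2^{2} = 4$)
$\left(u + f{\left(m{\left(-3 \right)},1 \right)}\right)^{2} = \left(4 + 7\right)^{2} = 11^{2} = 121$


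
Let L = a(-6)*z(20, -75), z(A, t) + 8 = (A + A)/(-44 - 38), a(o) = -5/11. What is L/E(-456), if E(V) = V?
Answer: -145/17138 ≈ -0.0084607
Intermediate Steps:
a(o) = -5/11 (a(o) = -5*1/11 = -5/11)
z(A, t) = -8 - A/41 (z(A, t) = -8 + (A + A)/(-44 - 38) = -8 + (2*A)/(-82) = -8 + (2*A)*(-1/82) = -8 - A/41)
L = 1740/451 (L = -5*(-8 - 1/41*20)/11 = -5*(-8 - 20/41)/11 = -5/11*(-348/41) = 1740/451 ≈ 3.8581)
L/E(-456) = (1740/451)/(-456) = (1740/451)*(-1/456) = -145/17138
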